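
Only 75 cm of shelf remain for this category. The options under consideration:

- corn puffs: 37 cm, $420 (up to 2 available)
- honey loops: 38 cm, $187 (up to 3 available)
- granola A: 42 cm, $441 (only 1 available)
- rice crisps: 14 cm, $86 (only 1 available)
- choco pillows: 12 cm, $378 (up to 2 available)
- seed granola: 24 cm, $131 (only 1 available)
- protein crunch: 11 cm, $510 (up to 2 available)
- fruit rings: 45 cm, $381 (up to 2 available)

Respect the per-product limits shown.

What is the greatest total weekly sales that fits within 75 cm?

1907

Taking the top-ratio products first gives rice crisps + 2×choco pillows + 2×protein crunch for 1862 (60 cm).
The 14 cm tied up in rice crisps is better spent on seed granola — total rises to 1907 (70 cm).
That's the maximum — no swap from here does better than 1907.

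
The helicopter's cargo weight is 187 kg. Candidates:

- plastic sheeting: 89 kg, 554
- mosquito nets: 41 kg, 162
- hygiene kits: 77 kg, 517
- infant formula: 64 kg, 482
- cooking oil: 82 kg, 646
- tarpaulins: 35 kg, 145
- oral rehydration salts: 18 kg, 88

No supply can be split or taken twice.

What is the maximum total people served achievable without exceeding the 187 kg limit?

Taking the top-ratio supplies first gives infant formula + cooking oil + oral rehydration salts for 1216 (164 kg).
Dropping oral rehydration salts frees 18 kg; slotting in mosquito nets (41 kg) lifts the total to 1290 at 187 kg.
The closest alternative, infant formula + cooking oil + tarpaulins, reaches only 1273.

1290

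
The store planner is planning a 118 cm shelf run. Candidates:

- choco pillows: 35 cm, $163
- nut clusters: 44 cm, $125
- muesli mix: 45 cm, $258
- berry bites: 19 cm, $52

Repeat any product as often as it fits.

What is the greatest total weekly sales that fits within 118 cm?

584

The ratio heuristic lands on 2×muesli mix + berry bites (568) but leaves 9 cm idle.
Dropping muesli mix and berry bites frees 64 cm; slotting in 2×choco pillows (70 cm) lifts the total to 584 at 115 cm.
Nothing else within 118 cm beats 584.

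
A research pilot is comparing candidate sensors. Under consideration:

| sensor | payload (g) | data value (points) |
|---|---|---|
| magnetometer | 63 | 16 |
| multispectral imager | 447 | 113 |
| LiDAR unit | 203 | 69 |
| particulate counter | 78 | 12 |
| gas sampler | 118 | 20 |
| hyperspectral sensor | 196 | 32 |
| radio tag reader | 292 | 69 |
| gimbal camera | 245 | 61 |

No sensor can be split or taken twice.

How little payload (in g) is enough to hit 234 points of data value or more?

895

Look for the lowest-payload combination reaching 234.
multispectral imager + LiDAR unit + gimbal camera reaches 243 using 895 g.
Any bundle with less than 895 g falls short of 234.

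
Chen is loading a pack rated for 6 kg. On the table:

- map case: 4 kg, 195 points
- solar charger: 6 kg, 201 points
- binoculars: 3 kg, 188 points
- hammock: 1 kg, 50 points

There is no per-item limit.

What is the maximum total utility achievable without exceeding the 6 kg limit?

Density check — binoculars 62.67, hammock 50.00, map case 48.75 are the best per kg.
2×binoculars uses 6 of the 6 kg and totals 376.
No other feasible combination exceeds 376.

376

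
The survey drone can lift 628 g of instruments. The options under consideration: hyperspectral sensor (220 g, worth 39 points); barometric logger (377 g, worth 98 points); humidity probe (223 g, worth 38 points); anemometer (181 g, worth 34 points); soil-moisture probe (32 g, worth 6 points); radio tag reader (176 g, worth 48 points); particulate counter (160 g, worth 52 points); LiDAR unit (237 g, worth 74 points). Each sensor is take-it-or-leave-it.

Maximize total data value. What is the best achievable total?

Density check — particulate counter 0.33, LiDAR unit 0.31, radio tag reader 0.27 are the best per g.
The ratio ordering already packs tightly: soil-moisture probe + radio tag reader + particulate counter + LiDAR unit, 605 g, 180.
That's the maximum — no swap from here does better than 180.

180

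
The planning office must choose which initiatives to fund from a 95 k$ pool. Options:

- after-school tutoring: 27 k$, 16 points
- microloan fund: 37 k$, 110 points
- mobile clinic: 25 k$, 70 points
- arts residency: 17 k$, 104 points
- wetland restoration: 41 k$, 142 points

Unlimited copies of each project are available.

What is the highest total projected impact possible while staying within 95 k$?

520

By projected impact per k$: arts residency 6.12, wetland restoration 3.46, microloan fund 2.97, mobile clinic 2.80 lead.
Taking 5×arts residency: 85 k$ used, 520 in projected impact.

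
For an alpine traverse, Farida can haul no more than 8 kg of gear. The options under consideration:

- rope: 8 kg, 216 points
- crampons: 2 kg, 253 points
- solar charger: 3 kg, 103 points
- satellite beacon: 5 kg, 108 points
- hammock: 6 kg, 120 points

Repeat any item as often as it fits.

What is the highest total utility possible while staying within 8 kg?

1012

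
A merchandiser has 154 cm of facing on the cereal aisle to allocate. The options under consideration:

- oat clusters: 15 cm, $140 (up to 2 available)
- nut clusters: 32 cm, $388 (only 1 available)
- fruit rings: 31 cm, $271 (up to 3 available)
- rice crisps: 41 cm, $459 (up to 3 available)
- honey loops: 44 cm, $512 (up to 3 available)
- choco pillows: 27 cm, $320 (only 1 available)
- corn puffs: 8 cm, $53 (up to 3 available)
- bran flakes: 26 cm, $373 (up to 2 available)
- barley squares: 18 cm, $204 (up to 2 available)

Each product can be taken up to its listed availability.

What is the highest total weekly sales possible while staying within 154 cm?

A density-first pass picks nut clusters + choco pillows + 2×bran flakes + 2×barley squares — 1862 at 147 cm.
Dropping 2×barley squares frees 36 cm; slotting in rice crisps (41 cm) lifts the total to 1913 at 152 cm.
No other feasible combination exceeds 1913.

1913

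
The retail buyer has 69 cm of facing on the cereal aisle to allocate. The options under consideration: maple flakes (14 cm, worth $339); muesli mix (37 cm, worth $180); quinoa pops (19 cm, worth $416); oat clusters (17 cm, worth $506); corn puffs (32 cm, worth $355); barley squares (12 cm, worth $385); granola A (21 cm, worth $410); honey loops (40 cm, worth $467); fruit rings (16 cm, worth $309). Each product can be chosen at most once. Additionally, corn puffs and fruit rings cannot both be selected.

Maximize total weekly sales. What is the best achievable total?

1717

By weekly sales per cm: barley squares 32.08, oat clusters 29.76, maple flakes 24.21 lead.
Filling by ratio: maple flakes + quinoa pops + oat clusters + barley squares for 1646, with 7 cm left unused.
Dropping maple flakes frees 14 cm; slotting in granola A (21 cm) lifts the total to 1717 at 69 cm.
That's the maximum — no feasible swap from here does better than 1717.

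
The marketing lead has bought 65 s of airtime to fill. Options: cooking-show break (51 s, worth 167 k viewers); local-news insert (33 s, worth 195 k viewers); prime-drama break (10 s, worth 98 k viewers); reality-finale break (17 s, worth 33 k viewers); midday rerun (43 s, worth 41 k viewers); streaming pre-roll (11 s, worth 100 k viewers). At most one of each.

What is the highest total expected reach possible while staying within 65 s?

393

Ranking by ratio (expected reach/s): prime-drama break 9.80, streaming pre-roll 9.09, local-news insert 5.91, cooking-show break 3.27.
Taking local-news insert + prime-drama break + streaming pre-roll: 54 s used, 393 in expected reach.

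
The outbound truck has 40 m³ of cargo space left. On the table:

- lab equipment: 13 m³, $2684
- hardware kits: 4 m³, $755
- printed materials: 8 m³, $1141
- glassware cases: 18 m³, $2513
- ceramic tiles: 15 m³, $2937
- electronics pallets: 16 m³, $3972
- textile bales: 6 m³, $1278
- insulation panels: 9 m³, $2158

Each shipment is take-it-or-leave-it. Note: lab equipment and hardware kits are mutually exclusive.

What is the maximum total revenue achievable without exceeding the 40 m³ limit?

9067

Greedy by ratio would take hardware kits + electronics pallets + textile bales + insulation panels: 35 m³ used, total 8163.
Dropping hardware kits and textile bales frees 10 m³; slotting in ceramic tiles (15 m³) lifts the total to 9067 at 40 m³.
Runner-up lab equipment + electronics pallets + insulation panels tops out at 8814.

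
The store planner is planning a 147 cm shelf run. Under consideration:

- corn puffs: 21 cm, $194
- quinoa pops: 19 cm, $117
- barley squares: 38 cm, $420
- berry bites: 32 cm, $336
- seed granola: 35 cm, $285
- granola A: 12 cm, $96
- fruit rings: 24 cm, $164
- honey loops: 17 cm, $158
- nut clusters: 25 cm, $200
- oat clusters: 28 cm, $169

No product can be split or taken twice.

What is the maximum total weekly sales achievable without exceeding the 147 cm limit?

1404

Filling by ratio: corn puffs + barley squares + berry bites + seed granola + honey loops for 1393, with 4 cm left unused.
Dropping seed granola frees 35 cm; slotting in granola A + nut clusters (37 cm) lifts the total to 1404 at 145 cm.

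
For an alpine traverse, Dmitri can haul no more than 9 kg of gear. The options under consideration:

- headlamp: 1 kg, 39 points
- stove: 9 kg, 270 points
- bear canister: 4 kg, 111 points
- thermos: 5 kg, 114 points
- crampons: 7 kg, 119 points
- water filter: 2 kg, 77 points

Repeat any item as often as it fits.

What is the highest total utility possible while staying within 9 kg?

9×headlamp uses 9 of the 9 kg and totals 351.
Every other selection either busts 9 kg or fails to beat 351.

351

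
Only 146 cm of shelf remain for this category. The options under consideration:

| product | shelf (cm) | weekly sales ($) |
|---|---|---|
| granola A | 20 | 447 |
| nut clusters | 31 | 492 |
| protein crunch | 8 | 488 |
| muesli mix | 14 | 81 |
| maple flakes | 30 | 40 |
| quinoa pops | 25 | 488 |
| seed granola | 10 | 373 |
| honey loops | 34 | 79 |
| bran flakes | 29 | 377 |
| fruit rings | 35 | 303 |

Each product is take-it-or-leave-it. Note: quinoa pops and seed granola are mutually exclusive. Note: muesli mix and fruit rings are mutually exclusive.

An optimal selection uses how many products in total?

Best achievable weekly sales is 2480.
granola A + nut clusters + protein crunch + seed granola + bran flakes + fruit rings hits 2480 at 133 cm.
Every optimal selection uses 6 products.

6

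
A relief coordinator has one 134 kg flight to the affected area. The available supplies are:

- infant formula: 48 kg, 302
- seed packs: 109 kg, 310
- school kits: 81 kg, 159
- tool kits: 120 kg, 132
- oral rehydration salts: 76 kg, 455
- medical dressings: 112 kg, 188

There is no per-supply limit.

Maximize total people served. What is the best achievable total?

By people served per kg: infant formula 6.29, oral rehydration salts 5.99, seed packs 2.84, school kits 1.96 lead.
Filling by ratio: 2×infant formula for 604, with 38 kg left unused.
Replace infant formula with oral rehydration salts: the trade gains 153 net, giving 757 at 124 kg.
No other feasible combination exceeds 757.

757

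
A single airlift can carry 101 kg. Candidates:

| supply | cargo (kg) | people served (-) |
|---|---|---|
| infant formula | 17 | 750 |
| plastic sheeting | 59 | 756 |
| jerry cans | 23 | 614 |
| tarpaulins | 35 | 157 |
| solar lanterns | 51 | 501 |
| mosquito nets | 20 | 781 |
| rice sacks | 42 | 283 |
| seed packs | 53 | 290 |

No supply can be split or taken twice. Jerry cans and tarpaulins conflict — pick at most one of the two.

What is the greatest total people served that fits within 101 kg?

Ranking by ratio (people served/kg): infant formula 44.12, mosquito nets 39.05, jerry cans 26.70.
Best packing: infant formula + plastic sheeting + mosquito nets — 96 kg, 2287 total.
Next best is infant formula + jerry cans + mosquito nets at 2145 (60 kg) — short by 142.

2287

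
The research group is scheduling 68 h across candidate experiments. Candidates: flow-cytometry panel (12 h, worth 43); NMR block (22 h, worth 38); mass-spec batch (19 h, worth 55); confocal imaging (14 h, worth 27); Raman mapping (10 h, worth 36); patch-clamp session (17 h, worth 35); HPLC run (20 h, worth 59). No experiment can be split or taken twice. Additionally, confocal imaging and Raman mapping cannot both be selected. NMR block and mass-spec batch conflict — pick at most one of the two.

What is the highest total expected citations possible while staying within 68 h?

Taking flow-cytometry panel + mass-spec batch + Raman mapping + HPLC run: 61 h used, 193 in expected citations.
Nothing else feasible within 68 h beats 193.

193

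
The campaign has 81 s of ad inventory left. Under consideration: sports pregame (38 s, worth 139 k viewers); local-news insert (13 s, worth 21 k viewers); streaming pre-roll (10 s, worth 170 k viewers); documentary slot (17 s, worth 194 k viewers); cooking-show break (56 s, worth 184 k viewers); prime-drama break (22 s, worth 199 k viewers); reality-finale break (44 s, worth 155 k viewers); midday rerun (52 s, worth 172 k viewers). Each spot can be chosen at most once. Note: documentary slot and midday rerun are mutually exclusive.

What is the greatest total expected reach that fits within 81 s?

584

Taking local-news insert + streaming pre-roll + documentary slot + prime-drama break: 62 s used, 584 in expected reach.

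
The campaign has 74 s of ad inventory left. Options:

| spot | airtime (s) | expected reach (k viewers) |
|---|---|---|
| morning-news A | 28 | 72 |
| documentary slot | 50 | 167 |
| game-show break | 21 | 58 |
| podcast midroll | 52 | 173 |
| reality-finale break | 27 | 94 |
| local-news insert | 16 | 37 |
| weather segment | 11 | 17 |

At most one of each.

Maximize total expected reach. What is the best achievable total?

Density check — reality-finale break 3.48, documentary slot 3.34, podcast midroll 3.33, game-show break 2.76 are the best per s.
A density-first pass picks game-show break + reality-finale break + local-news insert — 189 at 64 s.
Replace reality-finale break and local-news insert with podcast midroll: the trade gains 42 net, giving 231 at 73 s.
The spare 1 s is too small for any remaining spot, and no exchange beats 231.

231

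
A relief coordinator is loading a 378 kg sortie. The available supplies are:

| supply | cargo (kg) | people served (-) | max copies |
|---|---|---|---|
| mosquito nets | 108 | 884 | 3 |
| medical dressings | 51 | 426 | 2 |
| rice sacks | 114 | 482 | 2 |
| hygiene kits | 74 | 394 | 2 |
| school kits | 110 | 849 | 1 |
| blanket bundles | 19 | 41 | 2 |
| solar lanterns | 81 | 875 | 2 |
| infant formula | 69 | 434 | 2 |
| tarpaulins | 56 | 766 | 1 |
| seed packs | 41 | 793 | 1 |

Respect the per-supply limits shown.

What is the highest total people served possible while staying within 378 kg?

4193

Density check — seed packs 19.34, tarpaulins 13.68, solar lanterns 10.80, medical dressings 8.35 are the best per kg.
Taking the top-ratio supplies first gives 2×medical dressings + 2×solar lanterns + tarpaulins + seed packs for 4161 (361 kg).
Dropping 2×medical dressings frees 102 kg; slotting in mosquito nets (108 kg) lifts the total to 4193 at 367 kg.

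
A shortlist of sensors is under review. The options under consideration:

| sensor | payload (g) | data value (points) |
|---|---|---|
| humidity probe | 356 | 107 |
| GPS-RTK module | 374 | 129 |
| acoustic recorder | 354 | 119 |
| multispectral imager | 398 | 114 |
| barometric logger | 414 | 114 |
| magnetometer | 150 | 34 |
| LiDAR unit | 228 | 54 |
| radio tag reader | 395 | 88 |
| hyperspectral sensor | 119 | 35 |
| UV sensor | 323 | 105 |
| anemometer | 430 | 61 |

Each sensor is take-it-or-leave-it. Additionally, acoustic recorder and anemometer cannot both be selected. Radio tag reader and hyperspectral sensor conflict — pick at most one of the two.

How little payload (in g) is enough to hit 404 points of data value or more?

Need the lightest bundle worth ≥ 404.
Taking GPS-RTK module + acoustic recorder + LiDAR unit + UV sensor gives 407 (≥ 404) for 1279 g.
Any bundle with less than 1279 g falls short of 404.

1279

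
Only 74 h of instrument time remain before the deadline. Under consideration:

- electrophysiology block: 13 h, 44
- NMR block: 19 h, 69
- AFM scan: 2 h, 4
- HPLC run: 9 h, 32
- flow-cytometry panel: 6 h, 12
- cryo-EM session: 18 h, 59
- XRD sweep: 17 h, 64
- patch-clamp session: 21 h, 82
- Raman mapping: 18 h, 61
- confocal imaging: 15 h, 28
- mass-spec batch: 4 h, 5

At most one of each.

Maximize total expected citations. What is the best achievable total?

266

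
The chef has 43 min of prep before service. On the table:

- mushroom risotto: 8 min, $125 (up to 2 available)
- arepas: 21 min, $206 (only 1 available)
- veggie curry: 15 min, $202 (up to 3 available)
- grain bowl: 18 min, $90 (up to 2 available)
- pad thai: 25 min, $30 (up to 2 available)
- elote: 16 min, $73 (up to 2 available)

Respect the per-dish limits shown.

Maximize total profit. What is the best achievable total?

529

Taking the top-ratio dishes first gives 2×mushroom risotto + veggie curry for 452 (31 min).
Replace mushroom risotto with veggie curry: the trade gains 77 net, giving 529 at 38 min.
The spare 5 min is too small for any remaining dish, and no exchange beats 529.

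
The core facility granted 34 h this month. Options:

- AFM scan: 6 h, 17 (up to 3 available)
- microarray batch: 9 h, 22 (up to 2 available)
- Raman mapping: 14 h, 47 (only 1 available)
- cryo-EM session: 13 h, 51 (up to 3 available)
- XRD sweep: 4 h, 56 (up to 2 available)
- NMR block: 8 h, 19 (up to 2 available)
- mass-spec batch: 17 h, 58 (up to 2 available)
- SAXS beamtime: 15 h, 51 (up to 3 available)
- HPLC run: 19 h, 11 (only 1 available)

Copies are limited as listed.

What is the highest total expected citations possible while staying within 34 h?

214

2×cryo-EM session + 2×XRD sweep uses 34 of the 34 h and totals 214.
Every other selection either busts 34 h or exceeds an availability limit or fails to beat 214.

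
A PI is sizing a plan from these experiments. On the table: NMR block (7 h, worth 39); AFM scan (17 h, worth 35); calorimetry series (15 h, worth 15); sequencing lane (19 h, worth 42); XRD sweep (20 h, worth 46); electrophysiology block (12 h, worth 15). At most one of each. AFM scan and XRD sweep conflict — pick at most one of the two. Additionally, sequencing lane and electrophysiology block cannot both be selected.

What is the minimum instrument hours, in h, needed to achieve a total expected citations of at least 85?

27

Need the lightest bundle worth ≥ 85.
NMR block + XRD sweep reaches 85 using 27 h.
Any bundle with less than 27 h falls short of 85.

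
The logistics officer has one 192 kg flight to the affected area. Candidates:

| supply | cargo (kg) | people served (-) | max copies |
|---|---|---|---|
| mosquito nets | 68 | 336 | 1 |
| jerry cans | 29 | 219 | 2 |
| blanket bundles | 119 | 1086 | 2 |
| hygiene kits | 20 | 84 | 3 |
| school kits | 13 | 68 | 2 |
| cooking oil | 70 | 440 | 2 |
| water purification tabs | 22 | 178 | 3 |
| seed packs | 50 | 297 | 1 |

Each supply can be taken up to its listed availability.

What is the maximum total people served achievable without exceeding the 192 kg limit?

1661

Filling by ratio: blanket bundles + 3×water purification tabs for 1620, with 7 kg left unused.
Dropping water purification tabs frees 22 kg; slotting in jerry cans (29 kg) lifts the total to 1661 at 192 kg.
No other feasible combination exceeds 1661.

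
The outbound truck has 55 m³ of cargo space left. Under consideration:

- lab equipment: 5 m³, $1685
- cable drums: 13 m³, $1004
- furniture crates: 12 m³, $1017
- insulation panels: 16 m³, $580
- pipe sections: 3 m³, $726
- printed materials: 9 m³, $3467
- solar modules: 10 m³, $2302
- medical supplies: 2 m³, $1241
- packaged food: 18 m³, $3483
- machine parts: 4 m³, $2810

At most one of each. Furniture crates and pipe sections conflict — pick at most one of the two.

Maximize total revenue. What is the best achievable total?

Best packing: lab equipment + pipe sections + printed materials + solar modules + medical supplies + packaged food + machine parts — 51 m³, 15714 total.
Nothing else feasible within 55 m³ beats 15714.

15714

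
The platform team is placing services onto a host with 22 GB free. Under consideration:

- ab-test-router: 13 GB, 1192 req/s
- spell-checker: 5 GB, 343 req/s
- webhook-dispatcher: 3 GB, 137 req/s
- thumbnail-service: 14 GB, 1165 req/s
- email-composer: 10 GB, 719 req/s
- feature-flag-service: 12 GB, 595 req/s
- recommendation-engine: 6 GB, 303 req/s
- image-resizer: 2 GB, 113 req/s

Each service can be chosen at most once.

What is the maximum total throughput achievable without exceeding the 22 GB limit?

Greedy by ratio would take ab-test-router + spell-checker + image-resizer: 20 GB used, total 1648.
Replace image-resizer with webhook-dispatcher: the trade gains 24 net, giving 1672 at 21 GB.
Next best is ab-test-router + spell-checker + image-resizer at 1648 (20 GB) — short by 24.

1672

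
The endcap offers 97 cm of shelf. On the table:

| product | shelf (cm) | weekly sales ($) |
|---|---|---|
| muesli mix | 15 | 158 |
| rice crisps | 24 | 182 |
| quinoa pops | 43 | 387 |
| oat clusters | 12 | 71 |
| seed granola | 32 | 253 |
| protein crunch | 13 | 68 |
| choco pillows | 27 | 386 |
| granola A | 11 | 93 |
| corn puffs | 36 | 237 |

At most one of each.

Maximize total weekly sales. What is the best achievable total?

Best packing: muesli mix + quinoa pops + choco pillows + granola A — 96 cm, 1024 total.

1024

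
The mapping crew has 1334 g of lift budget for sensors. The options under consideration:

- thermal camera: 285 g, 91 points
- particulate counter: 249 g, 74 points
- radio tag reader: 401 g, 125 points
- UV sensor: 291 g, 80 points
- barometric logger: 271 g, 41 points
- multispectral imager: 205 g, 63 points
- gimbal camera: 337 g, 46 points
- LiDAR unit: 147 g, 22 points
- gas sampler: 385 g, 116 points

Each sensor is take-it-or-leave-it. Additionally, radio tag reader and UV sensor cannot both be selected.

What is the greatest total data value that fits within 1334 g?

By data value per g: thermal camera 0.32, radio tag reader 0.31, multispectral imager 0.31 lead.
Filling by ratio: thermal camera + radio tag reader + multispectral imager + gas sampler for 395, with 58 g left unused.
Dropping multispectral imager frees 205 g; slotting in particulate counter (249 g) lifts the total to 406 at 1320 g.
Runner-up thermal camera + radio tag reader + multispectral imager + gas sampler tops out at 395.

406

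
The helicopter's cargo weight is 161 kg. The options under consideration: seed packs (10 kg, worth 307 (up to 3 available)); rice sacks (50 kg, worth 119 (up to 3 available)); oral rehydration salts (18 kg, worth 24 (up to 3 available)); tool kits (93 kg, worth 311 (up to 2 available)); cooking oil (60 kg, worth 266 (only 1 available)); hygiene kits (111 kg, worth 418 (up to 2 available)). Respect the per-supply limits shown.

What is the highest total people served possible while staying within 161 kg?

Filling by ratio: 3×seed packs + rice sacks + oral rehydration salts + cooking oil for 1330, with 3 kg left unused.
Replace rice sacks and cooking oil with hygiene kits: the trade gains 33 net, giving 1363 at 159 kg.
No other feasible combination exceeds 1363.

1363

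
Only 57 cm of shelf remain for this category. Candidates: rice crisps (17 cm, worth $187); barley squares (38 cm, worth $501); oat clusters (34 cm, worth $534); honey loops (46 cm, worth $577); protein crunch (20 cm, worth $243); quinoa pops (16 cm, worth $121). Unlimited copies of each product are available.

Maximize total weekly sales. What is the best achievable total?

777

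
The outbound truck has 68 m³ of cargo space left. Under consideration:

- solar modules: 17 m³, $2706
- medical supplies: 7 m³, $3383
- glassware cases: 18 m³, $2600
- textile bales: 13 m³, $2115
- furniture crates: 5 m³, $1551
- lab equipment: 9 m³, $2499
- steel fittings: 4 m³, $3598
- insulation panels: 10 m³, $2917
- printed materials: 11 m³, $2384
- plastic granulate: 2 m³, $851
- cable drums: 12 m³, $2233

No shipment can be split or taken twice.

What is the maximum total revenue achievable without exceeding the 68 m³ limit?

19980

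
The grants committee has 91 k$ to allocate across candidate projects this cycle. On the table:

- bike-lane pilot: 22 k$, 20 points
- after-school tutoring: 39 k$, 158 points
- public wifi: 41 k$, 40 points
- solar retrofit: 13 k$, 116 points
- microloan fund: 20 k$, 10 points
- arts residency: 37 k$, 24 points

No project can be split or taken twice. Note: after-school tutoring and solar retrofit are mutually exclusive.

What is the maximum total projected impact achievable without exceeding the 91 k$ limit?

After-school tutoring + public wifi uses 80 of the 91 k$ and totals 198.
No other feasible combination exceeds 198.

198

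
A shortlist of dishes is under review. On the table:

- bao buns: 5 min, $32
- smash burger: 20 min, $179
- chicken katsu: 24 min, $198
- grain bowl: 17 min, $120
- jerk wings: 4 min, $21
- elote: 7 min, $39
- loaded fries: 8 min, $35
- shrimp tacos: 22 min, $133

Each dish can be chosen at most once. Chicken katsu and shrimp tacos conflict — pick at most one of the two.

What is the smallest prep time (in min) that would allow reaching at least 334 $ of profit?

44

Need the lightest bundle worth ≥ 334.
smash burger + chicken katsu: 377 profit at 44 min.
Any bundle with less than 44 min falls short of 334.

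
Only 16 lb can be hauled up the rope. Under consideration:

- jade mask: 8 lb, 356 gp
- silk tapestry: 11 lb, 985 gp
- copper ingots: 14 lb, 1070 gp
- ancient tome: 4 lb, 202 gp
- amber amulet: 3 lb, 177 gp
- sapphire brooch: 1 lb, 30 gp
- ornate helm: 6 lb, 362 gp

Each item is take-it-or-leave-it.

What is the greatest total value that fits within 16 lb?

1217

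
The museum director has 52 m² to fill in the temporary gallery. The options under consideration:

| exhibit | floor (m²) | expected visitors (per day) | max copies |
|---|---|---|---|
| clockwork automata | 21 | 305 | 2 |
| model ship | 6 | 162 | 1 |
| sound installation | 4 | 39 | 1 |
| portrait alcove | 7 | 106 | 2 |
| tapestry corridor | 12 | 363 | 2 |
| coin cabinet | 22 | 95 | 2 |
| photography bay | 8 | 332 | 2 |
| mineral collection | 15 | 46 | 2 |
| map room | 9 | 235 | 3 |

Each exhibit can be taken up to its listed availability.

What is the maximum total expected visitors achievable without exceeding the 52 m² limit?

Taking the top-ratio exhibits first gives model ship + sound installation + 2×tapestry corridor + 2×photography bay for 1591 (50 m²).
The 16 m² tied up in sound installation and tapestry corridor is better spent on 2×map room — total rises to 1659 (52 m²).
Nothing else within 52 m² beats 1659.

1659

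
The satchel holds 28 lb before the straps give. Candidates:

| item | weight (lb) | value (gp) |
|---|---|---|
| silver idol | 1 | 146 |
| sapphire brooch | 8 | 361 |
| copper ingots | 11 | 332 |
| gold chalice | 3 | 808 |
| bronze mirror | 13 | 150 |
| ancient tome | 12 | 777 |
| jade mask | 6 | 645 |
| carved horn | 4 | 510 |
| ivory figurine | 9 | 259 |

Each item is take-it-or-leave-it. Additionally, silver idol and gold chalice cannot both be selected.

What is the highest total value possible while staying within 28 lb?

2740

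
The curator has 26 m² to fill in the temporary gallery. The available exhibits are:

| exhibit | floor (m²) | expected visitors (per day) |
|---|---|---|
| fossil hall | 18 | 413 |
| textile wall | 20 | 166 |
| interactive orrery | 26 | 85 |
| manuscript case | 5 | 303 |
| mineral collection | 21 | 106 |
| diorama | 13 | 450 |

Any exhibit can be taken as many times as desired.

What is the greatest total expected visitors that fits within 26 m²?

Best packing: 5×manuscript case — 25 m², 1515 total.
The spare 1 m² is too small for any remaining exhibit, and no exchange beats 1515.

1515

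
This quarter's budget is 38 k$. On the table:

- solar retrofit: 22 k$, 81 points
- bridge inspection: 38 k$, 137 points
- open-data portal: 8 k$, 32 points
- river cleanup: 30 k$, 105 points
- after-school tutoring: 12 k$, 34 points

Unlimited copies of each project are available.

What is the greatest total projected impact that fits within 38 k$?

145

Ranking by ratio (projected impact/k$): open-data portal 4.00, solar retrofit 3.68, bridge inspection 3.61, river cleanup 3.50.
Filling by ratio: 4×open-data portal for 128, with 6 k$ left unused.
Replace 2×open-data portal with solar retrofit: the trade gains 17 net, giving 145 at 38 k$.
Nothing else within 38 k$ beats 145.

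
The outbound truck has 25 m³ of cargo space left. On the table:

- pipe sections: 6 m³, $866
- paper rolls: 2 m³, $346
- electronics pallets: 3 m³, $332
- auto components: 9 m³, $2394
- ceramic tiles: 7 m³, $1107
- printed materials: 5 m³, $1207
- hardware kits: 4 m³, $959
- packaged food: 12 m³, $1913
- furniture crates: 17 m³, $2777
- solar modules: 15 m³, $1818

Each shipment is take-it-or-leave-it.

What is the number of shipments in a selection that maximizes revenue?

4

Optimal total is 5667.
auto components + ceramic tiles + printed materials + hardware kits hits 5667 at 25 m³.
All optima have 4 shipments.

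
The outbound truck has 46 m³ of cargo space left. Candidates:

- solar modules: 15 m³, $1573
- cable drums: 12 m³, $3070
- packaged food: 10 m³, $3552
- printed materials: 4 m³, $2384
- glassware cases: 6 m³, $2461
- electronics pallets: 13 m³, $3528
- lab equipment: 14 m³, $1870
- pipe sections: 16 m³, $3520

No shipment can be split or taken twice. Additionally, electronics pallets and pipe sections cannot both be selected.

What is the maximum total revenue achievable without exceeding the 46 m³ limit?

Best packing: cable drums + packaged food + printed materials + glassware cases + electronics pallets — 45 m³, 14995 total.
Next best is cable drums + packaged food + printed materials + glassware cases + lab equipment at 13337 (46 m³) — short by 1658.

14995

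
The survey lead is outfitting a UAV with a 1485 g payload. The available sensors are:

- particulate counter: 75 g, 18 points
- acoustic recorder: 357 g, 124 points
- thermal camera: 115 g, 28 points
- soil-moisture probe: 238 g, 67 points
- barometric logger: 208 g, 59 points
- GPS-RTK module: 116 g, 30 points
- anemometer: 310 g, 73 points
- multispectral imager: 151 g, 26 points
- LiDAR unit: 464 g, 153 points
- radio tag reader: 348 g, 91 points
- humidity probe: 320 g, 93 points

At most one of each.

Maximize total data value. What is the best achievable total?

Acoustic recorder + barometric logger + GPS-RTK module + LiDAR unit + humidity probe uses 1465 of the 1485 g and totals 459.
Runner-up acoustic recorder + thermal camera + barometric logger + LiDAR unit + humidity probe tops out at 457.

459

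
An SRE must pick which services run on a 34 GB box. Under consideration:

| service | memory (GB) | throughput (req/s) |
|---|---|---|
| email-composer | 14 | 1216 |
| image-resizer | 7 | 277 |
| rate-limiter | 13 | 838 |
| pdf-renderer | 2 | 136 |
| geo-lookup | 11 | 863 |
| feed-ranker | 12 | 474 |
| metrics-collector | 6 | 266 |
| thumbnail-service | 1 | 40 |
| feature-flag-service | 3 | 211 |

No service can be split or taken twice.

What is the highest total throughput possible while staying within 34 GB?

Density check — email-composer 86.86, geo-lookup 78.45, feature-flag-service 70.33 are the best per GB.
The ratio heuristic lands on email-composer + pdf-renderer + geo-lookup + thumbnail-service + feature-flag-service (2466) but leaves 3 GB idle.
The 3 GB tied up in pdf-renderer and thumbnail-service is better spent on metrics-collector — total rises to 2556 (34 GB).
The closest alternative, email-composer + pdf-renderer + geo-lookup + metrics-collector + thumbnail-service, reaches only 2521.

2556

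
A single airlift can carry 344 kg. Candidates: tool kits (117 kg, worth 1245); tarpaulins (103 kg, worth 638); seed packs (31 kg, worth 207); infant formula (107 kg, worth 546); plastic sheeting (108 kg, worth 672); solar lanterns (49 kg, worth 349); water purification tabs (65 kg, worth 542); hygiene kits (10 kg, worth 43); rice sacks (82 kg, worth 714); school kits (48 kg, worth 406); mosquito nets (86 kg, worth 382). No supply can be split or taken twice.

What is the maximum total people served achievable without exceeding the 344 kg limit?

3114

Tool kits + seed packs + water purification tabs + rice sacks + school kits uses 343 of the 344 kg and totals 3114.
An exhaustive check of the 2048 subsets confirms 3114.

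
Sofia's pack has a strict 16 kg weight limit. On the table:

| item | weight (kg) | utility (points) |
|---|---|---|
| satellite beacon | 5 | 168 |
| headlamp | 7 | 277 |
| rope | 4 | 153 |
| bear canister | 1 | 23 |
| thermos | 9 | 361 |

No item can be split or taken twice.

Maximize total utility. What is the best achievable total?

638

By utility per kg: thermos 40.11, headlamp 39.57, rope 38.25, satellite beacon 33.60 lead.
The ratio ordering already packs tightly: headlamp + thermos, 16 kg, 638.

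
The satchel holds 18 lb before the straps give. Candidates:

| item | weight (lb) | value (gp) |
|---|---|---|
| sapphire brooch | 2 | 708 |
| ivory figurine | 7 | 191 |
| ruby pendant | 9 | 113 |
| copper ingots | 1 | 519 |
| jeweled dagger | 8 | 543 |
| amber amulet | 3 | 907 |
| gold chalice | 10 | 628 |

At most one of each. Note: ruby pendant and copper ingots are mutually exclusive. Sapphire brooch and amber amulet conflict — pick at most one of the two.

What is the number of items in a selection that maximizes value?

3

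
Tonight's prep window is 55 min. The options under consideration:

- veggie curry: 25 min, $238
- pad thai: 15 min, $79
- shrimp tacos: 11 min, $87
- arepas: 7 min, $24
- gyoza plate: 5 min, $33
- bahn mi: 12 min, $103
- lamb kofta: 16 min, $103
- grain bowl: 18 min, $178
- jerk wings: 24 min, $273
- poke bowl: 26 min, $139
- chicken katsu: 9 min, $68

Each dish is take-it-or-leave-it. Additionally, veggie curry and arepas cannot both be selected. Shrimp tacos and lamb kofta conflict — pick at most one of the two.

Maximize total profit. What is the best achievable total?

Bahn mi + grain bowl + jerk wings uses 54 of the 55 min and totals 554.

554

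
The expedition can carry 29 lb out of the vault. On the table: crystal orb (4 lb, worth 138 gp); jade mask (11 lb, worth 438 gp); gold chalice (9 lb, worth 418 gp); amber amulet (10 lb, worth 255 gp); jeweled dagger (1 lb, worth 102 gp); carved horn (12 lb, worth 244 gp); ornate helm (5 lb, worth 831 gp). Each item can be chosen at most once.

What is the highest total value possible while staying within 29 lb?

By value per lb: ornate helm 166.20, jeweled dagger 102.00, gold chalice 46.44 lead.
The ratio heuristic lands on jade mask + gold chalice + jeweled dagger + ornate helm (1789) but leaves 3 lb idle.
Dropping jeweled dagger frees 1 lb; slotting in crystal orb (4 lb) lifts the total to 1825 at 29 lb.
Nothing else within 29 lb beats 1825.

1825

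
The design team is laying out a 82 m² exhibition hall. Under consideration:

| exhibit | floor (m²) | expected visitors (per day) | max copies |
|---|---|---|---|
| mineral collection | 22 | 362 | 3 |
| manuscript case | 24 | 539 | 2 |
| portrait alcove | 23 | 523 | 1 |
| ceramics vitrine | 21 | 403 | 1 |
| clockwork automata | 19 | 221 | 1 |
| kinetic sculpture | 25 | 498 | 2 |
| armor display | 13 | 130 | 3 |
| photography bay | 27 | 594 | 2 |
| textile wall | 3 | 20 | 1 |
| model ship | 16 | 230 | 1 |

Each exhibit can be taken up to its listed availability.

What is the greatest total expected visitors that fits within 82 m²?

1747

Ranking by ratio (expected visitors/m²): portrait alcove 22.74, manuscript case 22.46, photography bay 22.00.
The ratio heuristic lands on 2×manuscript case + portrait alcove + textile wall (1621) but leaves 8 m² idle.
Replace manuscript case and portrait alcove with 2×photography bay: the trade gains 126 net, giving 1747 at 81 m².
No other feasible combination exceeds 1747.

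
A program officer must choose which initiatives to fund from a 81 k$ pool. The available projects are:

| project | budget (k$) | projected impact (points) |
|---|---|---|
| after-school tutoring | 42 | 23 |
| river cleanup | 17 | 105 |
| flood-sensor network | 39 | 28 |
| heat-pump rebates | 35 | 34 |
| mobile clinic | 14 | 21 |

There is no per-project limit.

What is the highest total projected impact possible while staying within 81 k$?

Best packing: 4×river cleanup — 68 k$, 420 total.

420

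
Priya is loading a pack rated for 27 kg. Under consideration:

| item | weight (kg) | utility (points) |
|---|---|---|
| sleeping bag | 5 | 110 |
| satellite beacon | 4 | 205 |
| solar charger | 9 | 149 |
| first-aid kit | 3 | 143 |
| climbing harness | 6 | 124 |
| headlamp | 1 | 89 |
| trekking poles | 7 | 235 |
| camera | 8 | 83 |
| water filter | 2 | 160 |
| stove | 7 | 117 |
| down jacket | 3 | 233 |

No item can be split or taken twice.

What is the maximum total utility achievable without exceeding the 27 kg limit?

1189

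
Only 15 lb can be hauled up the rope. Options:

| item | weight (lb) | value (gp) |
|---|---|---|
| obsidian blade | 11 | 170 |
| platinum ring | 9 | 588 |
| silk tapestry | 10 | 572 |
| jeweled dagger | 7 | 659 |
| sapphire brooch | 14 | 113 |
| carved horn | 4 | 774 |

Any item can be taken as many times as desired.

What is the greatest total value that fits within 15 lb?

3×carved horn uses 12 of the 15 lb and totals 2322.

2322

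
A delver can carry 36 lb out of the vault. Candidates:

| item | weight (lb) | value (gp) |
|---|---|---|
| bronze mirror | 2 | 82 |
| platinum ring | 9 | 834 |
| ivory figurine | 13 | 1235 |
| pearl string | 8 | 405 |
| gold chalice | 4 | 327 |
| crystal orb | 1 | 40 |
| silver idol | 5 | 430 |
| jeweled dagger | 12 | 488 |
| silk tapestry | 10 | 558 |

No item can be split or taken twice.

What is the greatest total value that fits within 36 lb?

2954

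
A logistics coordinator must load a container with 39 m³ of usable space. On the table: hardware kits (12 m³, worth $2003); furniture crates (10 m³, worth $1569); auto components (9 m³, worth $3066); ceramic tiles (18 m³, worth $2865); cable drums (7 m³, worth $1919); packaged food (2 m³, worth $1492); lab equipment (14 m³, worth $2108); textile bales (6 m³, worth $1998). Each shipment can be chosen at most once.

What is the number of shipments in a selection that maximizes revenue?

The maximum revenue within 39 m³ is 10583.
One optimal bundle: auto components + cable drums + packaged food + lab equipment + textile bales (38 m³).
Any selection reaching 10583 contains exactly 5 shipments.

5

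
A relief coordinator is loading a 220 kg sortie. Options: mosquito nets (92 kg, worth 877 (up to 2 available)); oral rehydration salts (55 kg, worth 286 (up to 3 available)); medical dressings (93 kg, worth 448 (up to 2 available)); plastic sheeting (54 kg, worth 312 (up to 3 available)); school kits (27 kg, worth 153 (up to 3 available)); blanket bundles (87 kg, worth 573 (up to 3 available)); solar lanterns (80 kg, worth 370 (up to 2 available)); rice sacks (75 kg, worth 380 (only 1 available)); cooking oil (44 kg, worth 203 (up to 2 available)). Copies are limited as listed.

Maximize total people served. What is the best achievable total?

The ratio ordering already packs tightly: 2×mosquito nets + school kits, 211 kg, 1907.

1907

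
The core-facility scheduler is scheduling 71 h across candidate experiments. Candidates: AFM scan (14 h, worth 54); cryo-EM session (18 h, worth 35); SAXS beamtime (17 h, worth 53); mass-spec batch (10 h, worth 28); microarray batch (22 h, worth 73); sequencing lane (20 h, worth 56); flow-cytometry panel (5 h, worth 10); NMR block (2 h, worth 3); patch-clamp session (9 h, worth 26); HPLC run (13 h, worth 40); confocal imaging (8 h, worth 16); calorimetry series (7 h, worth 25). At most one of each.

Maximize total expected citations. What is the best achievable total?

Ranking by ratio (expected citations/h): AFM scan 3.86, calorimetry series 3.57, microarray batch 3.32.
Taking AFM scan + SAXS beamtime + microarray batch + NMR block + patch-clamp session + calorimetry series: 71 h used, 234 in expected citations.
Nothing else within 71 h beats 234.

234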